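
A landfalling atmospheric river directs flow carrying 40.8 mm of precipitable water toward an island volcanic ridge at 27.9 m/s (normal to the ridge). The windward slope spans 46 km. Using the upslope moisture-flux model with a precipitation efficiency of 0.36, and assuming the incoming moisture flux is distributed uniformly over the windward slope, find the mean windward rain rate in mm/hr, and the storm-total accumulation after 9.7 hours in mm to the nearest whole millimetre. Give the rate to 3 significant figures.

Incoming column moisture flux per unit ridge length: F = V × PW = 27.9 × 40.8 = 1138.32 mm·m/s.
Spread over the 46 km slope with efficiency ε = 0.36: R = ε·F/W = 0.36 × 1138.32 / 46000 m = 8.909e-03 mm/s.
R = 8.909e-03 × 3600 = 32.1 mm/hr.
Over 9.7 h: total = 32.1 × 9.7 = 311.37 ≈ 311 mm.

R ≈ 32.1 mm/hr; total ≈ 311 mm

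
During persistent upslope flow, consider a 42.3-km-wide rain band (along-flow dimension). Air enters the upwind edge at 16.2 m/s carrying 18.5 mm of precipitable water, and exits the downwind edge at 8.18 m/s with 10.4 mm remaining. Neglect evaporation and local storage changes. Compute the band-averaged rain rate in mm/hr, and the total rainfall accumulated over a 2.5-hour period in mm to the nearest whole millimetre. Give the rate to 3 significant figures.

Column moisture flux per unit crosswind length is F = V × PW.
Inflow: F_in = 16.2 × 18.5 = 299.7 mm·m/s
Outflow: F_out = 8.18 × 10.4 = 85.072 mm·m/s
Steady-state rate R = (F_in − F_out)/L = (299.7 − 85.072) / 42300 m = 5.074e-03 mm/s.
R = 5.074e-03 × 3600 = 18.3 mm/hr.
Over 2.5 h: total = 18.3 × 2.5 = 45.75 ≈ 46 mm.

R ≈ 18.3 mm/hr; total ≈ 46 mm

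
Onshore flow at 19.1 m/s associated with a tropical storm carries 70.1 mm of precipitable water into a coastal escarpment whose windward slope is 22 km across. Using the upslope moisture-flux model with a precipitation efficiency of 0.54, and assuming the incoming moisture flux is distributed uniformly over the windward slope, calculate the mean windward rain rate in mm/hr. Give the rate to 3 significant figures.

R ≈ 118 mm/hr

Incoming column moisture flux per unit ridge length: F = V × PW = 19.1 × 70.1 = 1338.91 mm·m/s.
Spread over the 22 km slope with efficiency ε = 0.54: R = ε·F/W = 0.54 × 1338.91 / 22000 m = 3.286e-02 mm/s.
R = 3.286e-02 × 3600 = 118 mm/hr.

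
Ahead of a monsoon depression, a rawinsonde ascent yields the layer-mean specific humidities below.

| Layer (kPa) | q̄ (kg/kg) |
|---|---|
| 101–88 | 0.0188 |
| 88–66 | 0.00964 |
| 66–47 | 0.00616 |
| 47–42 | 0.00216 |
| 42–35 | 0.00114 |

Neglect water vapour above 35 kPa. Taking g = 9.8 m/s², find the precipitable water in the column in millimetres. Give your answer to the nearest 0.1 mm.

PW ≈ 60.4 mm

Precipitable water is the column-integrated vapour mass per unit area: PW = (1/g) Σ q̄ Δp, with q in kg/kg and Δp in Pa (1 kg/m² of water = 1 mm).
Layer 101–88 kPa: Δp = 130 hPa = 13000 Pa, q̄ = 0.0188 kg/kg → 0.0188 × 13000 / 9.8 = 24.94 mm
Layer 88–66 kPa: Δp = 220 hPa = 22000 Pa, q̄ = 0.00964 kg/kg → 0.00964 × 22000 / 9.8 = 21.64 mm
Layer 66–47 kPa: Δp = 190 hPa = 19000 Pa, q̄ = 0.00616 kg/kg → 0.00616 × 19000 / 9.8 = 11.94 mm
Layer 47–42 kPa: Δp = 50 hPa = 5000 Pa, q̄ = 0.00216 kg/kg → 0.00216 × 5000 / 9.8 = 1.10 mm
Layer 42–35 kPa: Δp = 70 hPa = 7000 Pa, q̄ = 0.00114 kg/kg → 0.00114 × 7000 / 9.8 = 0.81 mm
PW = 24.94 + 21.64 + 11.94 + 1.10 + 0.81 = 60.43 ≈ 60.4 mm.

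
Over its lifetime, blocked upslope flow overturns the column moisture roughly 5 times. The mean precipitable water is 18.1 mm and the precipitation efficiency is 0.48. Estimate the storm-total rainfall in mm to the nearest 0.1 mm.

Each cycle deposits ε × PW = 0.48 × 18.1 = 8.688 mm.
Over 5 cycles: 5 × 8.688 = 43.4 mm.

rainfall ≈ 43.4 mm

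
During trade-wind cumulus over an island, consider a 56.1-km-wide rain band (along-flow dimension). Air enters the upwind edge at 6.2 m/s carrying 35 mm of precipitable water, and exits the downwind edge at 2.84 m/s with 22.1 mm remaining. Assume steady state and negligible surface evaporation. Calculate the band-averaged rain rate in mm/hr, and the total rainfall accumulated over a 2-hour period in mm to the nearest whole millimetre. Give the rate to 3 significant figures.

Column moisture flux per unit crosswind length is F = V × PW.
Inflow: F_in = 6.2 × 35 = 217 mm·m/s
Outflow: F_out = 2.84 × 22.1 = 62.764 mm·m/s
Steady-state rate R = (F_in − F_out)/L = (217 − 62.764) / 56100 m = 2.749e-03 mm/s.
R = 2.749e-03 × 3600 = 9.90 mm/hr.
Over 2 h: total = 9.90 × 2 = 19.8 ≈ 20 mm.

R ≈ 9.90 mm/hr; total ≈ 20 mm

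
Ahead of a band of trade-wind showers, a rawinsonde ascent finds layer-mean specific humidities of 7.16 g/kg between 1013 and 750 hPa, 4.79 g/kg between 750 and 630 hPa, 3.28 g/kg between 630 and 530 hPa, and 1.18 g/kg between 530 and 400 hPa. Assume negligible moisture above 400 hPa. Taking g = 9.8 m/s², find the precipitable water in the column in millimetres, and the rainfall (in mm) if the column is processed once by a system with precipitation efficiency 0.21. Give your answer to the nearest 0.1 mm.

PW ≈ 30.0 mm; rainfall ≈ 6.3 mm

Precipitable water is the column-integrated vapour mass per unit area: PW = (1/g) Σ q̄ Δp, with q in kg/kg and Δp in Pa (1 kg/m² of water = 1 mm).
Layer 1013–750 hPa: Δp = 263 hPa = 26300 Pa, q̄ = 0.00716 kg/kg → 0.00716 × 26300 / 9.8 = 19.22 mm
Layer 750–630 hPa: Δp = 120 hPa = 12000 Pa, q̄ = 0.00479 kg/kg → 0.00479 × 12000 / 9.8 = 5.87 mm
Layer 630–530 hPa: Δp = 100 hPa = 10000 Pa, q̄ = 0.00328 kg/kg → 0.00328 × 10000 / 9.8 = 3.35 mm
Layer 530–400 hPa: Δp = 130 hPa = 13000 Pa, q̄ = 0.00118 kg/kg → 0.00118 × 13000 / 9.8 = 1.57 mm
PW = 19.22 + 5.87 + 3.35 + 1.57 = 30.01 ≈ 30.0 mm.
Rainfall = ε × PW = 0.21 × 30.0 = 6.3 mm.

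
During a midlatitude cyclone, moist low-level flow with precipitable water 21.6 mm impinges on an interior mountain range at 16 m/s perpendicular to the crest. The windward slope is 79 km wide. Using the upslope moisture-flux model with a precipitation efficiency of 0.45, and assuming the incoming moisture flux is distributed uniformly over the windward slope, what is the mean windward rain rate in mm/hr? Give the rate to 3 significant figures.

R ≈ 7.09 mm/hr

Incoming column moisture flux per unit ridge length: F = V × PW = 16 × 21.6 = 345.6 mm·m/s.
Spread over the 79 km slope with efficiency ε = 0.45: R = ε·F/W = 0.45 × 345.6 / 79000 m = 1.969e-03 mm/s.
R = 1.969e-03 × 3600 = 7.09 mm/hr.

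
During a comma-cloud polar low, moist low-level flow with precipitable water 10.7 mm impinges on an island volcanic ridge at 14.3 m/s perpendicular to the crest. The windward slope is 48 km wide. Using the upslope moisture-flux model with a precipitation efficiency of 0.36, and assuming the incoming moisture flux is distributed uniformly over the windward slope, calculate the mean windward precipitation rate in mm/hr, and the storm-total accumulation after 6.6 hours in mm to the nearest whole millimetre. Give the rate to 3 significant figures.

R ≈ 4.13 mm/hr; total ≈ 27 mm

Incoming column moisture flux per unit ridge length: F = V × PW = 14.3 × 10.7 = 153.01 mm·m/s.
Spread over the 48 km slope with efficiency ε = 0.36: R = ε·F/W = 0.36 × 153.01 / 48000 m = 1.148e-03 mm/s.
R = 1.148e-03 × 3600 = 4.13 mm/hr.
Over 6.6 h: total = 4.13 × 6.6 = 27.258 ≈ 27 mm.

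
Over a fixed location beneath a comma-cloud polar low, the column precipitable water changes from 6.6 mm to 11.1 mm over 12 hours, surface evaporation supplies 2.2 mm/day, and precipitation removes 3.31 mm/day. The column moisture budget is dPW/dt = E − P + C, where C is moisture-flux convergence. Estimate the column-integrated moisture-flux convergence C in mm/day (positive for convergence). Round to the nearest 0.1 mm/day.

C ≈ 10.1 mm/day

dPW/dt = (11.1 − 6.6) mm / (12/24 day) = +9.000 mm/day.
C = dPW/dt − E + P = (+9.000) − 2.2 + 3.31 = 10.1 mm/day.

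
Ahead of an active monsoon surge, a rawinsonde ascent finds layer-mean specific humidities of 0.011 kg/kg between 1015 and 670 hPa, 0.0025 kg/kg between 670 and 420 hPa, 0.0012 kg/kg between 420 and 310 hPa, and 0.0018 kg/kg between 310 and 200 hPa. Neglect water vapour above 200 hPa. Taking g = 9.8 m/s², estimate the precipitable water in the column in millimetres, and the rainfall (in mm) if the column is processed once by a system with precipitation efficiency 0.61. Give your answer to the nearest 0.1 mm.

Precipitable water is the column-integrated vapour mass per unit area: PW = (1/g) Σ q̄ Δp, with q in kg/kg and Δp in Pa (1 kg/m² of water = 1 mm).
Layer 1015–670 hPa: Δp = 345 hPa = 34500 Pa, q̄ = 0.011 kg/kg → 0.011 × 34500 / 9.8 = 38.72 mm
Layer 670–420 hPa: Δp = 250 hPa = 25000 Pa, q̄ = 0.0025 kg/kg → 0.0025 × 25000 / 9.8 = 6.38 mm
Layer 420–310 hPa: Δp = 110 hPa = 11000 Pa, q̄ = 0.0012 kg/kg → 0.0012 × 11000 / 9.8 = 1.35 mm
Layer 310–200 hPa: Δp = 110 hPa = 11000 Pa, q̄ = 0.0018 kg/kg → 0.0018 × 11000 / 9.8 = 2.02 mm
PW = 38.72 + 6.38 + 1.35 + 2.02 = 48.47 ≈ 48.5 mm.
Rainfall = ε × PW = 0.61 × 48.5 = 29.6 mm.

PW ≈ 48.5 mm; rainfall ≈ 29.6 mm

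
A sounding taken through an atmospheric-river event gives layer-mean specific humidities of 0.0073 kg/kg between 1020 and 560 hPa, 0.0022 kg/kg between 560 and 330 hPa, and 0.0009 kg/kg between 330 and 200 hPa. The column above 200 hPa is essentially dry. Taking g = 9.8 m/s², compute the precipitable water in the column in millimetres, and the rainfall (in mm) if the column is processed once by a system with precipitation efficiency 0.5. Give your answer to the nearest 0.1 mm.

PW ≈ 40.6 mm; rainfall ≈ 20.3 mm

Precipitable water is the column-integrated vapour mass per unit area: PW = (1/g) Σ q̄ Δp, with q in kg/kg and Δp in Pa (1 kg/m² of water = 1 mm).
Layer 1020–560 hPa: Δp = 460 hPa = 46000 Pa, q̄ = 0.0073 kg/kg → 0.0073 × 46000 / 9.8 = 34.27 mm
Layer 560–330 hPa: Δp = 230 hPa = 23000 Pa, q̄ = 0.0022 kg/kg → 0.0022 × 23000 / 9.8 = 5.16 mm
Layer 330–200 hPa: Δp = 130 hPa = 13000 Pa, q̄ = 0.0009 kg/kg → 0.0009 × 13000 / 9.8 = 1.19 mm
PW = 34.27 + 5.16 + 1.19 = 40.62 ≈ 40.6 mm.
Rainfall = ε × PW = 0.5 × 40.6 = 20.3 mm.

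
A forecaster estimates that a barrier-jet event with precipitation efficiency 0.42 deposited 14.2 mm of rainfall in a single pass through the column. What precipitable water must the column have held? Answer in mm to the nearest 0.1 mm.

PW = rainfall / ε = 14.2 / 0.42 = 33.8 mm.

PW ≈ 33.8 mm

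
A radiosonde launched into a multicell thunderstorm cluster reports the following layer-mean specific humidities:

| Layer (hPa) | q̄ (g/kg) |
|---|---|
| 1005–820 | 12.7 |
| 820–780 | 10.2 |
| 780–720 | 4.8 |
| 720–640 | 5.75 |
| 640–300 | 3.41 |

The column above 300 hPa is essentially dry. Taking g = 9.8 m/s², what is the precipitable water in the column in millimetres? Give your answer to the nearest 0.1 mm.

Precipitable water is the column-integrated vapour mass per unit area: PW = (1/g) Σ q̄ Δp, with q in kg/kg and Δp in Pa (1 kg/m² of water = 1 mm).
Layer 1005–820 hPa: Δp = 185 hPa = 18500 Pa, q̄ = 0.0127 kg/kg → 0.0127 × 18500 / 9.8 = 23.97 mm
Layer 820–780 hPa: Δp = 40 hPa = 4000 Pa, q̄ = 0.0102 kg/kg → 0.0102 × 4000 / 9.8 = 4.16 mm
Layer 780–720 hPa: Δp = 60 hPa = 6000 Pa, q̄ = 0.0048 kg/kg → 0.0048 × 6000 / 9.8 = 2.94 mm
Layer 720–640 hPa: Δp = 80 hPa = 8000 Pa, q̄ = 0.00575 kg/kg → 0.00575 × 8000 / 9.8 = 4.69 mm
Layer 640–300 hPa: Δp = 340 hPa = 34000 Pa, q̄ = 0.00341 kg/kg → 0.00341 × 34000 / 9.8 = 11.83 mm
PW = 23.97 + 4.16 + 2.94 + 4.69 + 11.83 = 47.59 ≈ 47.6 mm.

PW ≈ 47.6 mm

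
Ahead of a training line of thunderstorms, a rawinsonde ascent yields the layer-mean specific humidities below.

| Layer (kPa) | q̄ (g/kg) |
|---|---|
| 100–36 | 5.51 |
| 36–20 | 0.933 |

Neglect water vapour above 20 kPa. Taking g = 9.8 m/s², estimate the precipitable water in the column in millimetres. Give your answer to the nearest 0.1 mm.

Precipitable water is the column-integrated vapour mass per unit area: PW = (1/g) Σ q̄ Δp, with q in kg/kg and Δp in Pa (1 kg/m² of water = 1 mm).
Layer 100–36 kPa: Δp = 640 hPa = 64000 Pa, q̄ = 0.00551 kg/kg → 0.00551 × 64000 / 9.8 = 35.98 mm
Layer 36–20 kPa: Δp = 160 hPa = 16000 Pa, q̄ = 0.000933 kg/kg → 0.000933 × 16000 / 9.8 = 1.52 mm
PW = 35.98 + 1.52 = 37.50 ≈ 37.5 mm.

PW ≈ 37.5 mm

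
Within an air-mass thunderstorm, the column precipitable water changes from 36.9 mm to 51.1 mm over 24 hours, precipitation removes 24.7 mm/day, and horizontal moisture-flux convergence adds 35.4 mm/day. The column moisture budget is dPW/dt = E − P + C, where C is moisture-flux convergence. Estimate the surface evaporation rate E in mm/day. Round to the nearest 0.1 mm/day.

E ≈ 3.5 mm/day

dPW/dt = (51.1 − 36.9) mm / (24/24 day) = +14.200 mm/day.
E = dPW/dt + P − C = (+14.200) + 24.7 − (35.4) = 3.5 mm/day.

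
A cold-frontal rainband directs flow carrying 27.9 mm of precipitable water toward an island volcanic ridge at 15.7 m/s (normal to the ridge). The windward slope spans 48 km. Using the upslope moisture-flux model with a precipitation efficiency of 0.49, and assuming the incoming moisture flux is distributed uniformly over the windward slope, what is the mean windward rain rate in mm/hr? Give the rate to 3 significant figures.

Incoming column moisture flux per unit ridge length: F = V × PW = 15.7 × 27.9 = 438.03 mm·m/s.
Spread over the 48 km slope with efficiency ε = 0.49: R = ε·F/W = 0.49 × 438.03 / 48000 m = 4.472e-03 mm/s.
R = 4.472e-03 × 3600 = 16.1 mm/hr.

R ≈ 16.1 mm/hr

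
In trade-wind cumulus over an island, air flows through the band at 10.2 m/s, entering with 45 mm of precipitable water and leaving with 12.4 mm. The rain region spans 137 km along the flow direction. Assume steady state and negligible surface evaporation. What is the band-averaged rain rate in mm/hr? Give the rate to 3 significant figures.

R ≈ 8.74 mm/hr

Column moisture flux per unit crosswind length is F = V × PW.
Inflow: F_in = 10.2 × 45 = 459 mm·m/s
Outflow: F_out = 10.2 × 12.4 = 126.48 mm·m/s
Steady-state rate R = (F_in − F_out)/L = (459 − 126.48) / 137000 m = 2.427e-03 mm/s.
R = 2.427e-03 × 3600 = 8.74 mm/hr.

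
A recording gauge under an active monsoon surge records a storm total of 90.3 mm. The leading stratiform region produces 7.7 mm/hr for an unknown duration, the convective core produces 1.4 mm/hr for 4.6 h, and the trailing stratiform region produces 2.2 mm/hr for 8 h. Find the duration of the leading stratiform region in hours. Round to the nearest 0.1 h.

duration ≈ 8.6 h

Known phases: 1.4 × 4.6 + 2.2 × 8 = 6.44 + 17.6 = 24.04 mm.
Remaining depth = 90.3 − 24.04 = 66.26 mm.
Duration = 66.26 / 7.7 = 8.6 h.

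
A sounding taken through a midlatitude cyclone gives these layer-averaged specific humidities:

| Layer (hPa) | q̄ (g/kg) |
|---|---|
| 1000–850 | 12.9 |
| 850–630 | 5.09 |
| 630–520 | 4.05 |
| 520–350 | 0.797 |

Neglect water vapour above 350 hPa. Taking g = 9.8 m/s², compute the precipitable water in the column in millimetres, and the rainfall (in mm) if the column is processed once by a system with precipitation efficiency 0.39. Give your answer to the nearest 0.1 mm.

PW ≈ 37.1 mm; rainfall ≈ 14.5 mm

Precipitable water is the column-integrated vapour mass per unit area: PW = (1/g) Σ q̄ Δp, with q in kg/kg and Δp in Pa (1 kg/m² of water = 1 mm).
Layer 1000–850 hPa: Δp = 150 hPa = 15000 Pa, q̄ = 0.0129 kg/kg → 0.0129 × 15000 / 9.8 = 19.74 mm
Layer 850–630 hPa: Δp = 220 hPa = 22000 Pa, q̄ = 0.00509 kg/kg → 0.00509 × 22000 / 9.8 = 11.43 mm
Layer 630–520 hPa: Δp = 110 hPa = 11000 Pa, q̄ = 0.00405 kg/kg → 0.00405 × 11000 / 9.8 = 4.55 mm
Layer 520–350 hPa: Δp = 170 hPa = 17000 Pa, q̄ = 0.000797 kg/kg → 0.000797 × 17000 / 9.8 = 1.38 mm
PW = 19.74 + 11.43 + 4.55 + 1.38 = 37.10 ≈ 37.1 mm.
Rainfall = ε × PW = 0.39 × 37.1 = 14.5 mm.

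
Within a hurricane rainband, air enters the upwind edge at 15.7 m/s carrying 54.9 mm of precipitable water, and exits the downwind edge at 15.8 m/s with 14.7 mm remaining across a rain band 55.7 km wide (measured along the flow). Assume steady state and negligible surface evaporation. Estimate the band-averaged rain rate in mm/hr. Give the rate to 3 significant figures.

R ≈ 40.7 mm/hr

Column moisture flux per unit crosswind length is F = V × PW.
Inflow: F_in = 15.7 × 54.9 = 861.93 mm·m/s
Outflow: F_out = 15.8 × 14.7 = 232.26 mm·m/s
Steady-state rate R = (F_in − F_out)/L = (861.93 − 232.26) / 55700 m = 1.130e-02 mm/s.
R = 1.130e-02 × 3600 = 40.7 mm/hr.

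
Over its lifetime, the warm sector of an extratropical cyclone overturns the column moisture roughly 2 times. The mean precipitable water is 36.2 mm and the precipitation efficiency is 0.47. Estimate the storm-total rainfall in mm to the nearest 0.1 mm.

Each cycle deposits ε × PW = 0.47 × 36.2 = 17.014 mm.
Over 2 cycles: 2 × 17.014 = 34.0 mm.

rainfall ≈ 34.0 mm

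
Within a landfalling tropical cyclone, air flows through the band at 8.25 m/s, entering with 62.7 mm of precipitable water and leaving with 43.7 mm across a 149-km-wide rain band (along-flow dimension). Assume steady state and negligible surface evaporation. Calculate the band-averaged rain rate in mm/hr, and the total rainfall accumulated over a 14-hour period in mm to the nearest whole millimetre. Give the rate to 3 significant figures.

R ≈ 3.79 mm/hr; total ≈ 53 mm

Column moisture flux per unit crosswind length is F = V × PW.
Inflow: F_in = 8.25 × 62.7 = 517.275 mm·m/s
Outflow: F_out = 8.25 × 43.7 = 360.525 mm·m/s
Steady-state rate R = (F_in − F_out)/L = (517.275 − 360.525) / 149000 m = 1.052e-03 mm/s.
R = 1.052e-03 × 3600 = 3.79 mm/hr.
Over 14 h: total = 3.79 × 14 = 53.06 ≈ 53 mm.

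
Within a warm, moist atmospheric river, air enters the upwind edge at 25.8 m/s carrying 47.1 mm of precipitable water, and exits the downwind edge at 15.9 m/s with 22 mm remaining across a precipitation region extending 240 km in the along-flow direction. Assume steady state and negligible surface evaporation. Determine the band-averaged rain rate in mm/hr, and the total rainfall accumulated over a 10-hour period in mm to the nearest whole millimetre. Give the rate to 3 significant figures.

Column moisture flux per unit crosswind length is F = V × PW.
Inflow: F_in = 25.8 × 47.1 = 1215.18 mm·m/s
Outflow: F_out = 15.9 × 22 = 349.8 mm·m/s
Steady-state rate R = (F_in − F_out)/L = (1215.18 − 349.8) / 240000 m = 3.606e-03 mm/s.
R = 3.606e-03 × 3600 = 13.0 mm/hr.
Over 10 h: total = 13.0 × 10 = 130 mm.

R ≈ 13.0 mm/hr; total ≈ 130 mm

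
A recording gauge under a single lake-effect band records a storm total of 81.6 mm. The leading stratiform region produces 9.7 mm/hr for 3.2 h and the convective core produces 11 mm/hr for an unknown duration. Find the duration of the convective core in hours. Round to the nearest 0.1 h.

Known phases: 9.7 × 3.2 = 31.04 mm.
Remaining depth = 81.6 − 31.04 = 50.56 mm.
Duration = 50.56 / 11 = 4.6 h.

duration ≈ 4.6 h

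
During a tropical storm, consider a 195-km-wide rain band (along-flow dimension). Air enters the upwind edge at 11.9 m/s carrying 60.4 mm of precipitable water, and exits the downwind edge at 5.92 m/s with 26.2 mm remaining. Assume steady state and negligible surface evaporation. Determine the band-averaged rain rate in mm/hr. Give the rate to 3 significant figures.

Column moisture flux per unit crosswind length is F = V × PW.
Inflow: F_in = 11.9 × 60.4 = 718.76 mm·m/s
Outflow: F_out = 5.92 × 26.2 = 155.104 mm·m/s
Steady-state rate R = (F_in − F_out)/L = (718.76 − 155.104) / 195000 m = 2.891e-03 mm/s.
R = 2.891e-03 × 3600 = 10.4 mm/hr.

R ≈ 10.4 mm/hr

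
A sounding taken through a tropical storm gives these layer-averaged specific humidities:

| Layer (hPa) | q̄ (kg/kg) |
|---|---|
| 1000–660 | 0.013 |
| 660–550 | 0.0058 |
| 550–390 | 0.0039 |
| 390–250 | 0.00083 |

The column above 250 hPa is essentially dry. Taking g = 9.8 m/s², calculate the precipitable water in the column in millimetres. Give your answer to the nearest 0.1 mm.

Precipitable water is the column-integrated vapour mass per unit area: PW = (1/g) Σ q̄ Δp, with q in kg/kg and Δp in Pa (1 kg/m² of water = 1 mm).
Layer 1000–660 hPa: Δp = 340 hPa = 34000 Pa, q̄ = 0.013 kg/kg → 0.013 × 34000 / 9.8 = 45.10 mm
Layer 660–550 hPa: Δp = 110 hPa = 11000 Pa, q̄ = 0.0058 kg/kg → 0.0058 × 11000 / 9.8 = 6.51 mm
Layer 550–390 hPa: Δp = 160 hPa = 16000 Pa, q̄ = 0.0039 kg/kg → 0.0039 × 16000 / 9.8 = 6.37 mm
Layer 390–250 hPa: Δp = 140 hPa = 14000 Pa, q̄ = 0.00083 kg/kg → 0.00083 × 14000 / 9.8 = 1.19 mm
PW = 45.10 + 6.51 + 6.37 + 1.19 = 59.17 ≈ 59.2 mm.

PW ≈ 59.2 mm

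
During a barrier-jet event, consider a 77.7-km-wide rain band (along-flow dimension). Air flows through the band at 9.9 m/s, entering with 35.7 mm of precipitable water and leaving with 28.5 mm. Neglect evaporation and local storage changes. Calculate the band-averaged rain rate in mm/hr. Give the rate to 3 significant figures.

R ≈ 3.30 mm/hr

Column moisture flux per unit crosswind length is F = V × PW.
Inflow: F_in = 9.9 × 35.7 = 353.43 mm·m/s
Outflow: F_out = 9.9 × 28.5 = 282.15 mm·m/s
Steady-state rate R = (F_in − F_out)/L = (353.43 − 282.15) / 77700 m = 9.174e-04 mm/s.
R = 9.174e-04 × 3600 = 3.30 mm/hr.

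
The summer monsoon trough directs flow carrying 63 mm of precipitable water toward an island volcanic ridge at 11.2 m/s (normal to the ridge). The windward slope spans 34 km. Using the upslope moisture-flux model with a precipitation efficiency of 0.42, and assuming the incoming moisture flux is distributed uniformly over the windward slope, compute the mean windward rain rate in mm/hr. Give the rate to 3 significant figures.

Incoming column moisture flux per unit ridge length: F = V × PW = 11.2 × 63 = 705.6 mm·m/s.
Spread over the 34 km slope with efficiency ε = 0.42: R = ε·F/W = 0.42 × 705.6 / 34000 m = 8.716e-03 mm/s.
R = 8.716e-03 × 3600 = 31.4 mm/hr.

R ≈ 31.4 mm/hr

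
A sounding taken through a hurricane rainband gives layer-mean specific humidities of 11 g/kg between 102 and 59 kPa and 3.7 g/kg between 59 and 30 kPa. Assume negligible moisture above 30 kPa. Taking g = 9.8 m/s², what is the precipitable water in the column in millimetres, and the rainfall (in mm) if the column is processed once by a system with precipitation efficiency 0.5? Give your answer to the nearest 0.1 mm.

PW ≈ 59.2 mm; rainfall ≈ 29.6 mm

Precipitable water is the column-integrated vapour mass per unit area: PW = (1/g) Σ q̄ Δp, with q in kg/kg and Δp in Pa (1 kg/m² of water = 1 mm).
Layer 102–59 kPa: Δp = 430 hPa = 43000 Pa, q̄ = 0.011 kg/kg → 0.011 × 43000 / 9.8 = 48.27 mm
Layer 59–30 kPa: Δp = 290 hPa = 29000 Pa, q̄ = 0.0037 kg/kg → 0.0037 × 29000 / 9.8 = 10.95 mm
PW = 48.27 + 10.95 = 59.22 ≈ 59.2 mm.
Rainfall = ε × PW = 0.5 × 59.2 = 29.6 mm.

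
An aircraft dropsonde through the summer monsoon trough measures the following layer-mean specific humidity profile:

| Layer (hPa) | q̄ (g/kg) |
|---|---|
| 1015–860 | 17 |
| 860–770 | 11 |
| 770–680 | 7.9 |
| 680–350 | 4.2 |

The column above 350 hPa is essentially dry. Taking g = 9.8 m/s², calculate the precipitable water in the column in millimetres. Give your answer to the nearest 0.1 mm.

PW ≈ 58.4 mm

Precipitable water is the column-integrated vapour mass per unit area: PW = (1/g) Σ q̄ Δp, with q in kg/kg and Δp in Pa (1 kg/m² of water = 1 mm).
Layer 1015–860 hPa: Δp = 155 hPa = 15500 Pa, q̄ = 0.017 kg/kg → 0.017 × 15500 / 9.8 = 26.89 mm
Layer 860–770 hPa: Δp = 90 hPa = 9000 Pa, q̄ = 0.011 kg/kg → 0.011 × 9000 / 9.8 = 10.10 mm
Layer 770–680 hPa: Δp = 90 hPa = 9000 Pa, q̄ = 0.0079 kg/kg → 0.0079 × 9000 / 9.8 = 7.26 mm
Layer 680–350 hPa: Δp = 330 hPa = 33000 Pa, q̄ = 0.0042 kg/kg → 0.0042 × 33000 / 9.8 = 14.14 mm
PW = 26.89 + 10.10 + 7.26 + 14.14 = 58.39 ≈ 58.4 mm.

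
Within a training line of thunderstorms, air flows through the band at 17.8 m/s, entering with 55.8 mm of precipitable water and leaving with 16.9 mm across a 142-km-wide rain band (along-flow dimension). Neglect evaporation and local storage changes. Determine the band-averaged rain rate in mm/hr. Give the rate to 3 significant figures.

Column moisture flux per unit crosswind length is F = V × PW.
Inflow: F_in = 17.8 × 55.8 = 993.24 mm·m/s
Outflow: F_out = 17.8 × 16.9 = 300.82 mm·m/s
Steady-state rate R = (F_in − F_out)/L = (993.24 − 300.82) / 142000 m = 4.876e-03 mm/s.
R = 4.876e-03 × 3600 = 17.6 mm/hr.

R ≈ 17.6 mm/hr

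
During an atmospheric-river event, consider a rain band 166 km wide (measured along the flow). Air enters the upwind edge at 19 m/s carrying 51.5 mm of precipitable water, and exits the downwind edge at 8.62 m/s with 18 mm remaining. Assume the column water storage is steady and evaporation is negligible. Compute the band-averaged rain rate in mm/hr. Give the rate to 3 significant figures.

Column moisture flux per unit crosswind length is F = V × PW.
Inflow: F_in = 19 × 51.5 = 978.5 mm·m/s
Outflow: F_out = 8.62 × 18 = 155.16 mm·m/s
Steady-state rate R = (F_in − F_out)/L = (978.5 − 155.16) / 166000 m = 4.960e-03 mm/s.
R = 4.960e-03 × 3600 = 17.9 mm/hr.

R ≈ 17.9 mm/hr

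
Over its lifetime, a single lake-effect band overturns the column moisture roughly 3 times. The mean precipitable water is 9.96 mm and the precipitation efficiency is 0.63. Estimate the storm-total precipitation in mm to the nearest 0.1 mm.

precipitation ≈ 18.8 mm

Each cycle deposits ε × PW = 0.63 × 9.96 = 6.2748 mm.
Over 3 cycles: 3 × 6.2748 = 18.8 mm.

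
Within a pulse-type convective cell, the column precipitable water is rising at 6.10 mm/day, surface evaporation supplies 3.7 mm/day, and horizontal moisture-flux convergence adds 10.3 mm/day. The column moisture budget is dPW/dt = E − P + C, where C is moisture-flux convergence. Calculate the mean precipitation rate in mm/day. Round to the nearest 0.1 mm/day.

P ≈ 7.9 mm/day

dPW/dt = +6.10 mm/day.
P = E + C − dPW/dt = 3.7 + (10.3) − (+6.10) = 7.9 mm/day.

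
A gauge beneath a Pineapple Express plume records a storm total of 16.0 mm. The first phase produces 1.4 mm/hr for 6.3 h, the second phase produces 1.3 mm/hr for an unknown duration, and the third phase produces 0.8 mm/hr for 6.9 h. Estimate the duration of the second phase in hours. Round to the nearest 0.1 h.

duration ≈ 1.3 h

Known phases: 1.4 × 6.3 + 0.8 × 6.9 = 8.82 + 5.52 = 14.34 mm.
Remaining depth = 16.0 − 14.34 = 1.66 mm.
Duration = 1.66 / 1.3 = 1.3 h.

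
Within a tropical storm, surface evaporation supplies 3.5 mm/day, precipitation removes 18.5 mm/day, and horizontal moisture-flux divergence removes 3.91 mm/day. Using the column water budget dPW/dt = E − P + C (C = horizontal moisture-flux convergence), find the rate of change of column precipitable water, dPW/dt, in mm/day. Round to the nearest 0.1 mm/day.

dPW/dt ≈ -18.9 mm/day

dPW/dt = E − P + C = 3.5 − 18.5 + (-3.91) = -18.9 mm/day.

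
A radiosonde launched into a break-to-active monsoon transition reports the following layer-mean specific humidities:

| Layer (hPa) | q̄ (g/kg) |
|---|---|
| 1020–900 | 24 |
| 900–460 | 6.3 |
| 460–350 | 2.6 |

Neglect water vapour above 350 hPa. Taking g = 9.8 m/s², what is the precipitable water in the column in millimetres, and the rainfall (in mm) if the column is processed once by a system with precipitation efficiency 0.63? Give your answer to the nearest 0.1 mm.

PW ≈ 60.6 mm; rainfall ≈ 38.2 mm

Precipitable water is the column-integrated vapour mass per unit area: PW = (1/g) Σ q̄ Δp, with q in kg/kg and Δp in Pa (1 kg/m² of water = 1 mm).
Layer 1020–900 hPa: Δp = 120 hPa = 12000 Pa, q̄ = 0.024 kg/kg → 0.024 × 12000 / 9.8 = 29.39 mm
Layer 900–460 hPa: Δp = 440 hPa = 44000 Pa, q̄ = 0.0063 kg/kg → 0.0063 × 44000 / 9.8 = 28.29 mm
Layer 460–350 hPa: Δp = 110 hPa = 11000 Pa, q̄ = 0.0026 kg/kg → 0.0026 × 11000 / 9.8 = 2.92 mm
PW = 29.39 + 28.29 + 2.92 = 60.60 ≈ 60.6 mm.
Rainfall = ε × PW = 0.63 × 60.6 = 38.2 mm.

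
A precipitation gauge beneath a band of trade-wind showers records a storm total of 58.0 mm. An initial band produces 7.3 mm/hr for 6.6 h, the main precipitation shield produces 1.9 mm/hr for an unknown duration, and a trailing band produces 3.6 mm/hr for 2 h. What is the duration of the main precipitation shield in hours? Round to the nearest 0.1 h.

Known phases: 7.3 × 6.6 + 3.6 × 2 = 48.18 + 7.2 = 55.38 mm.
Remaining depth = 58.0 − 55.38 = 2.62 mm.
Duration = 2.62 / 1.9 = 1.4 h.

duration ≈ 1.4 h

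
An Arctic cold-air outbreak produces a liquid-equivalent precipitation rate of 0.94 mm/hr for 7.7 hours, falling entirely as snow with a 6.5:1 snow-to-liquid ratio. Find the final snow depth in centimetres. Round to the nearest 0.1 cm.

snow depth ≈ 4.7 cm

Liquid-equivalent depth = 0.94 × 7.7 = 7.238 mm.
Snow depth = 7.238 mm × 6.5 = 47.047 mm = 4.7 cm.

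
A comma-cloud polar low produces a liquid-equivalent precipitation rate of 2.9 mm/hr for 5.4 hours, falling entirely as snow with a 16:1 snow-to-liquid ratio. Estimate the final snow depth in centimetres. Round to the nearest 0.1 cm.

Liquid-equivalent depth = 2.9 × 5.4 = 15.66 mm.
Snow depth = 15.66 mm × 16 = 250.56 mm = 25.1 cm.

snow depth ≈ 25.1 cm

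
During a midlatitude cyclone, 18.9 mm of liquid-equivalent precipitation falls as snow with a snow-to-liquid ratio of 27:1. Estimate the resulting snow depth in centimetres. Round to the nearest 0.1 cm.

Snow depth = liquid × ratio = 18.9 mm × 27 = 510.3 mm = 51.0 cm.

snow depth ≈ 51.0 cm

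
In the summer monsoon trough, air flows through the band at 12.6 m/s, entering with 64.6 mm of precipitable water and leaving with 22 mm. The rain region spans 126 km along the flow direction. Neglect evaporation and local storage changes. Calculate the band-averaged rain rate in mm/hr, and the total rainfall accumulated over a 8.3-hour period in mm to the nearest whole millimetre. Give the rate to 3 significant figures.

Column moisture flux per unit crosswind length is F = V × PW.
Inflow: F_in = 12.6 × 64.6 = 813.96 mm·m/s
Outflow: F_out = 12.6 × 22 = 277.2 mm·m/s
Steady-state rate R = (F_in − F_out)/L = (813.96 − 277.2) / 126000 m = 4.260e-03 mm/s.
R = 4.260e-03 × 3600 = 15.3 mm/hr.
Over 8.3 h: total = 15.3 × 8.3 = 126.99 ≈ 127 mm.

R ≈ 15.3 mm/hr; total ≈ 127 mm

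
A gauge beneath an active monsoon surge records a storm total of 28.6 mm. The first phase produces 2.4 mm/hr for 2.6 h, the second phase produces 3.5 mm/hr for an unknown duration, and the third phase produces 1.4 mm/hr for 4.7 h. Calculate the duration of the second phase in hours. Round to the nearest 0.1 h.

duration ≈ 4.5 h

Known phases: 2.4 × 2.6 + 1.4 × 4.7 = 6.24 + 6.58 = 12.82 mm.
Remaining depth = 28.6 − 12.82 = 15.78 mm.
Duration = 15.78 / 3.5 = 4.5 h.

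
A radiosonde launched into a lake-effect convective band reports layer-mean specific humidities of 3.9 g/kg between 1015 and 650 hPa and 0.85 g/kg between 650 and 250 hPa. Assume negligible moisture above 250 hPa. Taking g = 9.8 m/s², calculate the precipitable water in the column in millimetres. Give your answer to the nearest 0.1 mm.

PW ≈ 18.0 mm

Precipitable water is the column-integrated vapour mass per unit area: PW = (1/g) Σ q̄ Δp, with q in kg/kg and Δp in Pa (1 kg/m² of water = 1 mm).
Layer 1015–650 hPa: Δp = 365 hPa = 36500 Pa, q̄ = 0.0039 kg/kg → 0.0039 × 36500 / 9.8 = 14.53 mm
Layer 650–250 hPa: Δp = 400 hPa = 40000 Pa, q̄ = 0.00085 kg/kg → 0.00085 × 40000 / 9.8 = 3.47 mm
PW = 14.53 + 3.47 = 18.00 ≈ 18.0 mm.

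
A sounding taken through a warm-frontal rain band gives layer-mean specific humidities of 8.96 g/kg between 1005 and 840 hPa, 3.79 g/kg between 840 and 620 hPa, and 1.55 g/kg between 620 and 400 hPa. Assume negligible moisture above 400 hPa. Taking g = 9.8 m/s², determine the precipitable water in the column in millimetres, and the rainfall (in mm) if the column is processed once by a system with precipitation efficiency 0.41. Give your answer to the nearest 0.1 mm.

Precipitable water is the column-integrated vapour mass per unit area: PW = (1/g) Σ q̄ Δp, with q in kg/kg and Δp in Pa (1 kg/m² of water = 1 mm).
Layer 1005–840 hPa: Δp = 165 hPa = 16500 Pa, q̄ = 0.00896 kg/kg → 0.00896 × 16500 / 9.8 = 15.09 mm
Layer 840–620 hPa: Δp = 220 hPa = 22000 Pa, q̄ = 0.00379 kg/kg → 0.00379 × 22000 / 9.8 = 8.51 mm
Layer 620–400 hPa: Δp = 220 hPa = 22000 Pa, q̄ = 0.00155 kg/kg → 0.00155 × 22000 / 9.8 = 3.48 mm
PW = 15.09 + 8.51 + 3.48 = 27.08 ≈ 27.1 mm.
Rainfall = ε × PW = 0.41 × 27.1 = 11.1 mm.

PW ≈ 27.1 mm; rainfall ≈ 11.1 mm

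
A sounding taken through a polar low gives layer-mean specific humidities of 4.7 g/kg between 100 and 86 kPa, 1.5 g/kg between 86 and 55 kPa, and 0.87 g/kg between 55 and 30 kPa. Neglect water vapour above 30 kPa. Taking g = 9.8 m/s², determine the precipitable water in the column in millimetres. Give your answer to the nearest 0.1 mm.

Precipitable water is the column-integrated vapour mass per unit area: PW = (1/g) Σ q̄ Δp, with q in kg/kg and Δp in Pa (1 kg/m² of water = 1 mm).
Layer 100–86 kPa: Δp = 140 hPa = 14000 Pa, q̄ = 0.0047 kg/kg → 0.0047 × 14000 / 9.8 = 6.71 mm
Layer 86–55 kPa: Δp = 310 hPa = 31000 Pa, q̄ = 0.0015 kg/kg → 0.0015 × 31000 / 9.8 = 4.74 mm
Layer 55–30 kPa: Δp = 250 hPa = 25000 Pa, q̄ = 0.00087 kg/kg → 0.00087 × 25000 / 9.8 = 2.22 mm
PW = 6.71 + 4.74 + 2.22 = 13.67 ≈ 13.7 mm.

PW ≈ 13.7 mm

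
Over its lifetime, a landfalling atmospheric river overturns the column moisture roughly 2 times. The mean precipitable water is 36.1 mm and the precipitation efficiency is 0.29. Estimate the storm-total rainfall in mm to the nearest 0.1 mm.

Each cycle deposits ε × PW = 0.29 × 36.1 = 10.469 mm.
Over 2 cycles: 2 × 10.469 = 20.9 mm.

rainfall ≈ 20.9 mm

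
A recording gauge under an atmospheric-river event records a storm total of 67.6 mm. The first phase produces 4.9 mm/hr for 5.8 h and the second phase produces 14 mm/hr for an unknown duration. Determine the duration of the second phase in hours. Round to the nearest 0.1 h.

duration ≈ 2.8 h

Known phases: 4.9 × 5.8 = 28.42 mm.
Remaining depth = 67.6 − 28.42 = 39.18 mm.
Duration = 39.18 / 14 = 2.8 h.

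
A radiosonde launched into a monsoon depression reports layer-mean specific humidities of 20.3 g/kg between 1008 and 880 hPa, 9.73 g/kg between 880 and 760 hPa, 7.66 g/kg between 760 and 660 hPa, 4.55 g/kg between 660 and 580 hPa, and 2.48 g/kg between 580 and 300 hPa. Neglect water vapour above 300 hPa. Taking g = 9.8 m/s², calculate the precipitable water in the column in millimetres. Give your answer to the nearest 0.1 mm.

PW ≈ 57.0 mm

Precipitable water is the column-integrated vapour mass per unit area: PW = (1/g) Σ q̄ Δp, with q in kg/kg and Δp in Pa (1 kg/m² of water = 1 mm).
Layer 1008–880 hPa: Δp = 128 hPa = 12800 Pa, q̄ = 0.0203 kg/kg → 0.0203 × 12800 / 9.8 = 26.51 mm
Layer 880–760 hPa: Δp = 120 hPa = 12000 Pa, q̄ = 0.00973 kg/kg → 0.00973 × 12000 / 9.8 = 11.91 mm
Layer 760–660 hPa: Δp = 100 hPa = 10000 Pa, q̄ = 0.00766 kg/kg → 0.00766 × 10000 / 9.8 = 7.82 mm
Layer 660–580 hPa: Δp = 80 hPa = 8000 Pa, q̄ = 0.00455 kg/kg → 0.00455 × 8000 / 9.8 = 3.71 mm
Layer 580–300 hPa: Δp = 280 hPa = 28000 Pa, q̄ = 0.00248 kg/kg → 0.00248 × 28000 / 9.8 = 7.09 mm
PW = 26.51 + 11.91 + 7.82 + 3.71 + 7.09 = 57.04 ≈ 57.0 mm.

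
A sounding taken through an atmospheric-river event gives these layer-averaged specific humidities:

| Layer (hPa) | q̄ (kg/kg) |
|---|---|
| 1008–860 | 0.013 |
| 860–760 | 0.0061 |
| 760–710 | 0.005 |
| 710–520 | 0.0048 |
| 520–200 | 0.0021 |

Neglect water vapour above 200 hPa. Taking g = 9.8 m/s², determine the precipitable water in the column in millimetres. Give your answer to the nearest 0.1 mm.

Precipitable water is the column-integrated vapour mass per unit area: PW = (1/g) Σ q̄ Δp, with q in kg/kg and Δp in Pa (1 kg/m² of water = 1 mm).
Layer 1008–860 hPa: Δp = 148 hPa = 14800 Pa, q̄ = 0.013 kg/kg → 0.013 × 14800 / 9.8 = 19.63 mm
Layer 860–760 hPa: Δp = 100 hPa = 10000 Pa, q̄ = 0.0061 kg/kg → 0.0061 × 10000 / 9.8 = 6.22 mm
Layer 760–710 hPa: Δp = 50 hPa = 5000 Pa, q̄ = 0.005 kg/kg → 0.005 × 5000 / 9.8 = 2.55 mm
Layer 710–520 hPa: Δp = 190 hPa = 19000 Pa, q̄ = 0.0048 kg/kg → 0.0048 × 19000 / 9.8 = 9.31 mm
Layer 520–200 hPa: Δp = 320 hPa = 32000 Pa, q̄ = 0.0021 kg/kg → 0.0021 × 32000 / 9.8 = 6.86 mm
PW = 19.63 + 6.22 + 2.55 + 9.31 + 6.86 = 44.57 ≈ 44.6 mm.

PW ≈ 44.6 mm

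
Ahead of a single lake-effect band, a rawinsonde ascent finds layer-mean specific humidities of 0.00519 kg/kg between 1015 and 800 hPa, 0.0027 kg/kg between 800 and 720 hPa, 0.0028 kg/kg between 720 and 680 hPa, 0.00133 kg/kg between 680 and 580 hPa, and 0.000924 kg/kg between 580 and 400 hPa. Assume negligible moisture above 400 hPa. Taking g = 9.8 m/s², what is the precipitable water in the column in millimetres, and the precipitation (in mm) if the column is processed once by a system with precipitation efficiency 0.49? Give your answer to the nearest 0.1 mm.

PW ≈ 17.8 mm; precipitation ≈ 8.7 mm

Precipitable water is the column-integrated vapour mass per unit area: PW = (1/g) Σ q̄ Δp, with q in kg/kg and Δp in Pa (1 kg/m² of water = 1 mm).
Layer 1015–800 hPa: Δp = 215 hPa = 21500 Pa, q̄ = 0.00519 kg/kg → 0.00519 × 21500 / 9.8 = 11.39 mm
Layer 800–720 hPa: Δp = 80 hPa = 8000 Pa, q̄ = 0.0027 kg/kg → 0.0027 × 8000 / 9.8 = 2.20 mm
Layer 720–680 hPa: Δp = 40 hPa = 4000 Pa, q̄ = 0.0028 kg/kg → 0.0028 × 4000 / 9.8 = 1.14 mm
Layer 680–580 hPa: Δp = 100 hPa = 10000 Pa, q̄ = 0.00133 kg/kg → 0.00133 × 10000 / 9.8 = 1.36 mm
Layer 580–400 hPa: Δp = 180 hPa = 18000 Pa, q̄ = 0.000924 kg/kg → 0.000924 × 18000 / 9.8 = 1.70 mm
PW = 11.39 + 2.20 + 1.14 + 1.36 + 1.70 = 17.79 ≈ 17.8 mm.
Precipitation = ε × PW = 0.49 × 17.8 = 8.7 mm.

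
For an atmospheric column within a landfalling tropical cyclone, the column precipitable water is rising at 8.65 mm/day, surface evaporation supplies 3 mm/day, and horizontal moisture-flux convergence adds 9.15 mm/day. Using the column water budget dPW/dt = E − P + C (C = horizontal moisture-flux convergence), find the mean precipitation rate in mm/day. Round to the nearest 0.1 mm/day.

P ≈ 3.5 mm/day

dPW/dt = +8.65 mm/day.
P = E + C − dPW/dt = 3 + (9.15) − (+8.65) = 3.5 mm/day.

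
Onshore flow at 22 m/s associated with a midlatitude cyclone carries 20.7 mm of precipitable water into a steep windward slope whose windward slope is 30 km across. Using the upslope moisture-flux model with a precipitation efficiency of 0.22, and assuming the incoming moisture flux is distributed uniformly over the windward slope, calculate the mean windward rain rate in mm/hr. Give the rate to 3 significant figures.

R ≈ 12.0 mm/hr

Incoming column moisture flux per unit ridge length: F = V × PW = 22 × 20.7 = 455.4 mm·m/s.
Spread over the 30 km slope with efficiency ε = 0.22: R = ε·F/W = 0.22 × 455.4 / 30000 m = 3.340e-03 mm/s.
R = 3.340e-03 × 3600 = 12.0 mm/hr.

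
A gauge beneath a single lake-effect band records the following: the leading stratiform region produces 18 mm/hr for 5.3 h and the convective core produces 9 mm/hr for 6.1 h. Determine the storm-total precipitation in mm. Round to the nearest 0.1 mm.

Total = Σ Rᵢ Δtᵢ = 18 × 5.3 + 9 × 6.1
      = 95.4 + 54.9 = 150.3 mm.

total ≈ 150.3 mm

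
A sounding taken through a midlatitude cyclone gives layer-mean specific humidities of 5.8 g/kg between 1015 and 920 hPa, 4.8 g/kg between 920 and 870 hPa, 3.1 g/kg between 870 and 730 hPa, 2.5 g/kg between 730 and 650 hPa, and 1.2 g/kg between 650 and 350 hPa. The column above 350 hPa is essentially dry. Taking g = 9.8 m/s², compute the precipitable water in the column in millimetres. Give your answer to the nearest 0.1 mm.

Precipitable water is the column-integrated vapour mass per unit area: PW = (1/g) Σ q̄ Δp, with q in kg/kg and Δp in Pa (1 kg/m² of water = 1 mm).
Layer 1015–920 hPa: Δp = 95 hPa = 9500 Pa, q̄ = 0.0058 kg/kg → 0.0058 × 9500 / 9.8 = 5.62 mm
Layer 920–870 hPa: Δp = 50 hPa = 5000 Pa, q̄ = 0.0048 kg/kg → 0.0048 × 5000 / 9.8 = 2.45 mm
Layer 870–730 hPa: Δp = 140 hPa = 14000 Pa, q̄ = 0.0031 kg/kg → 0.0031 × 14000 / 9.8 = 4.43 mm
Layer 730–650 hPa: Δp = 80 hPa = 8000 Pa, q̄ = 0.0025 kg/kg → 0.0025 × 8000 / 9.8 = 2.04 mm
Layer 650–350 hPa: Δp = 300 hPa = 30000 Pa, q̄ = 0.0012 kg/kg → 0.0012 × 30000 / 9.8 = 3.67 mm
PW = 5.62 + 2.45 + 4.43 + 2.04 + 3.67 = 18.21 ≈ 18.2 mm.

PW ≈ 18.2 mm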